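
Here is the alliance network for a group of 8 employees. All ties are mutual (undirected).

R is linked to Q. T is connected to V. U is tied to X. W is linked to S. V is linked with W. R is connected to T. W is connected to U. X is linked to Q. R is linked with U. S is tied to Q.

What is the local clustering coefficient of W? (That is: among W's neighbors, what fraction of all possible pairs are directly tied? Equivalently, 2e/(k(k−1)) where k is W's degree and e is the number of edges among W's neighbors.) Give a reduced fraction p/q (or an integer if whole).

W's neighbors: S, U, and V (k = 3).
Possible neighbor pairs: C(3,2) = 3. Edges among them: none → e = 0.
Clustering(W) = 0/3 = 0.

0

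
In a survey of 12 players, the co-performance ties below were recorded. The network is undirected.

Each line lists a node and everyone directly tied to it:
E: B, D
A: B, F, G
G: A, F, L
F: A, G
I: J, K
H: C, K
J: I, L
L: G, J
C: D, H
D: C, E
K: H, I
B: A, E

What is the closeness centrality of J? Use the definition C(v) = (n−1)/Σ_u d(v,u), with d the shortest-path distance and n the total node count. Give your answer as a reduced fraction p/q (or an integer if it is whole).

1/3

Distances from J: A:3, B:4, C:4, D:5, E:5, F:3, G:2, H:3, I:1, K:2, L:1. Sum = 33.
n = 12, so closeness = 11/33 = 1/3.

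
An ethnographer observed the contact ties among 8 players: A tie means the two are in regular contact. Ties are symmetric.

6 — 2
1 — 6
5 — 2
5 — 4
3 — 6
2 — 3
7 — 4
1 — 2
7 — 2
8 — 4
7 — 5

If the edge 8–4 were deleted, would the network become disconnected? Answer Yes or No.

Yes

Without the 8–4 edge there is no alternate route between 8 and 4, so the network disconnects. It is a bridge.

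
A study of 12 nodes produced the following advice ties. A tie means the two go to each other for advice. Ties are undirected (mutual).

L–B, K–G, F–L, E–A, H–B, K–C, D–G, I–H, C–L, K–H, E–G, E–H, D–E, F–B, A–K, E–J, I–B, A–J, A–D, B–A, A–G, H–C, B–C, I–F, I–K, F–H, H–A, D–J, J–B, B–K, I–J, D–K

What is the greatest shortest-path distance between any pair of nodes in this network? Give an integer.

3

Eccentricity of each node (its greatest distance to any other): A:2, B:2, C:2, D:3, E:3, F:3, G:3, H:2, I:2, J:2, K:2, L:3.
The maximum eccentricity is 3, realized for instance by the pair L–D via L – C – K – D. So the diameter is 3.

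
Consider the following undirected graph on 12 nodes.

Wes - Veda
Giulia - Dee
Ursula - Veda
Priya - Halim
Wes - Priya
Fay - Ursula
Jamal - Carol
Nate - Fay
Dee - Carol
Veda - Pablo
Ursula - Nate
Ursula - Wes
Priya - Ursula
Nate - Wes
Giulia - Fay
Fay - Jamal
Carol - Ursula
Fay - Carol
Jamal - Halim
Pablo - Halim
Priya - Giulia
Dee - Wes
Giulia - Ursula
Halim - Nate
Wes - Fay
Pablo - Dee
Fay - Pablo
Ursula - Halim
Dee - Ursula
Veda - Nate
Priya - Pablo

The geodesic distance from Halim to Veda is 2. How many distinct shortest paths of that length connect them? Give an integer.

3

The shortest distance is 2. The length-2 paths are: Halim–Nate–Veda; Halim–Pablo–Veda; Halim–Ursula–Veda.
That gives 3 distinct shortest paths.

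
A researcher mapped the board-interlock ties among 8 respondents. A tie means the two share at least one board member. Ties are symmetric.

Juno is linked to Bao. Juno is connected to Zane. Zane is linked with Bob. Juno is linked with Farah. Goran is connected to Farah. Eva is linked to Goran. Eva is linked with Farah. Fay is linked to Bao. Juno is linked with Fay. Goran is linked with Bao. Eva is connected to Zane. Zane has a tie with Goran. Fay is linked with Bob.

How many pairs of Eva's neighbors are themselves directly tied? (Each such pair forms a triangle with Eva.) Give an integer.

Eva's neighbors: Farah, Goran, and Zane.
Neighbor pairs that are themselves tied: Eva–Farah–Goran; Eva–Goran–Zane. Each forms one triangle with Eva, for 2 in total.

2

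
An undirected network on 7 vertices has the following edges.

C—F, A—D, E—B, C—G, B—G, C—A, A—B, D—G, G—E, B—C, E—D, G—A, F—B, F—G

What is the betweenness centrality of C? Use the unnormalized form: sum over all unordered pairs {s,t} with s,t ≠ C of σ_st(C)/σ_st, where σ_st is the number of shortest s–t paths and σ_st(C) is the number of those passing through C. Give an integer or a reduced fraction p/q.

1/3

Pairs whose geodesics pass through C — A–F: 1/3.
All other pairs contribute 0.
Summing the contributions gives betweenness(C) = 1/3.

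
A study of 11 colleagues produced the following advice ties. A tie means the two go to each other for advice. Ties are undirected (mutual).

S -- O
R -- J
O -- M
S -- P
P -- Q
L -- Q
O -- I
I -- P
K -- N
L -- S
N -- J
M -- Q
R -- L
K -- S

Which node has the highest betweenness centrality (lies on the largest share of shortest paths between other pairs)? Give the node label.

Unnormalized betweenness of each node: I:1/2, J:7/3, K:79/10, L:373/30, M:1, N:97/30, O:197/30, P:173/30, Q:31/5, R:61/10, S:569/30.
S has the largest value, 569/30, making it the main broker — the node through which the most shortest paths run.

S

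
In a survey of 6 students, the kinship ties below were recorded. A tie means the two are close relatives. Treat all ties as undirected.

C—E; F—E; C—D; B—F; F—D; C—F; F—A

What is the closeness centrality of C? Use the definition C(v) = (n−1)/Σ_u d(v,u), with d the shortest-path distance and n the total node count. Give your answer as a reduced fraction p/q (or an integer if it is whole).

5/7

Distances from C: A:2, B:2, D:1, E:1, F:1. Sum = 7.
n = 6, so closeness = 5/7.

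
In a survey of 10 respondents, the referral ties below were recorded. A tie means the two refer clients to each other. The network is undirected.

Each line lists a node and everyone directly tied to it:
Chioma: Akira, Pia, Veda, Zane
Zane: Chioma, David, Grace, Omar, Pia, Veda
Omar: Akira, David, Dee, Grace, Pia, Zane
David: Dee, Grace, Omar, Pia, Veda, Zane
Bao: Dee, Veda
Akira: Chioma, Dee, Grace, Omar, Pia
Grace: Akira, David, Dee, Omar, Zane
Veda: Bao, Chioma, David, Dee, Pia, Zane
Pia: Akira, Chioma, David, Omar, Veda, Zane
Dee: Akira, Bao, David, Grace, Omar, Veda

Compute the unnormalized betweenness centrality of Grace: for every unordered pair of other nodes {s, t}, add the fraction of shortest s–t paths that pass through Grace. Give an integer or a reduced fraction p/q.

Pairs whose geodesics pass through Grace — Dee–Zane: 1/4; Akira–David: 1/4; Akira–Zane: 1/4.
All other pairs contribute 0.
Summing the contributions gives betweenness(Grace) = 3/4.

3/4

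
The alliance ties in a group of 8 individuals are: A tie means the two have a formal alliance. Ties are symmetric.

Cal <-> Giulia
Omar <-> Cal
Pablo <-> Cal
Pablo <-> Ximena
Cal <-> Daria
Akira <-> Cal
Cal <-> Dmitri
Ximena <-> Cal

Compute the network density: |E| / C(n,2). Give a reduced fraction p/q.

There are 8 edges and 8 nodes, so the maximum possible is C(8,2) = 28.
Density = 8/28 = 2/7.

2/7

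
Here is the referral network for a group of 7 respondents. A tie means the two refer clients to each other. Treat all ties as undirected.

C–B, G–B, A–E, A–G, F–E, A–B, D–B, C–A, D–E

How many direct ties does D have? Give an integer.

2

D is directly tied to B and E. That is 2 neighbors, so the degree of D is 2.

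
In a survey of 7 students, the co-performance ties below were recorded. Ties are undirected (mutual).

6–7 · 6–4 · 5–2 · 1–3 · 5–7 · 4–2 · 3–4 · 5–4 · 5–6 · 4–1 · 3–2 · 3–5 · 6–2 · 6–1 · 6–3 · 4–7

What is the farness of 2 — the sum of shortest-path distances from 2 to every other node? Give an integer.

8

Distances from 2: 1:2, 3:1, 4:1, 5:1, 6:1, 7:2.
Sum = 2 + 1 + 1 + 1 + 1 + 2 = 8.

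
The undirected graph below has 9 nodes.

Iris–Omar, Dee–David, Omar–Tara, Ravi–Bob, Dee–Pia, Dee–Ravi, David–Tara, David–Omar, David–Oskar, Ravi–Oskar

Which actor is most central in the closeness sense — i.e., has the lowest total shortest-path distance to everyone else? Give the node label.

David

Farness (sum of distances to all others) for each node — Bob:24, David:13, Dee:14, Iris:24, Omar:17, Oskar:16, Pia:21, Ravi:17, Tara:18.
The smallest farness is 13, for David, so David has the highest closeness.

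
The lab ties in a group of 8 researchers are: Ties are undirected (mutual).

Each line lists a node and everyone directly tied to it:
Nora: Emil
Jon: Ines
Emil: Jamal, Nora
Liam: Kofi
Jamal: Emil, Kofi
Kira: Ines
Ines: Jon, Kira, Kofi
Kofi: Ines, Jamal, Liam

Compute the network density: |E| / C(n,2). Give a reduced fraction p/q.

1/4

There are 7 edges and 8 nodes, so the maximum possible is C(8,2) = 28.
Density = 7/28 = 1/4.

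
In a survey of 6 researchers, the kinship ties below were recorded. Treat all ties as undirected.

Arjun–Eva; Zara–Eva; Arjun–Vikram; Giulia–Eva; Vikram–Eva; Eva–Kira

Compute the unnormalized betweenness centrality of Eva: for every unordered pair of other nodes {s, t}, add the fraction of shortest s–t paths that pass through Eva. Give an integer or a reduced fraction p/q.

9

Pairs whose geodesics pass through Eva — Zara–Vikram: 1; Zara–Kira: 1; Zara–Giulia: 1; Zara–Arjun: 1; Vikram–Kira: 1; Vikram–Giulia: 1; Kira–Giulia: 1; Kira–Arjun: 1; Giulia–Arjun: 1.
All other pairs contribute 0.
Summing the contributions gives betweenness(Eva) = 9.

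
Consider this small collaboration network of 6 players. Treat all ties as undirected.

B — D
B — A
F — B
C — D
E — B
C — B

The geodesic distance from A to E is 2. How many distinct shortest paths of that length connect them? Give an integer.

1

The shortest distance is 2, and the only length-2 path is A–B–E. So there is exactly 1 shortest path.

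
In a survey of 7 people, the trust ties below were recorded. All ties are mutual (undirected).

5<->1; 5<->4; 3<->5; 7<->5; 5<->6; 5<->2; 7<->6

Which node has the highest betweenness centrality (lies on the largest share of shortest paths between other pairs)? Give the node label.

5

Unnormalized betweenness of each node: 1:0, 2:0, 3:0, 4:0, 5:14, 6:0, 7:0.
5 has the largest value, 14, making it the main broker — the node through which the most shortest paths run.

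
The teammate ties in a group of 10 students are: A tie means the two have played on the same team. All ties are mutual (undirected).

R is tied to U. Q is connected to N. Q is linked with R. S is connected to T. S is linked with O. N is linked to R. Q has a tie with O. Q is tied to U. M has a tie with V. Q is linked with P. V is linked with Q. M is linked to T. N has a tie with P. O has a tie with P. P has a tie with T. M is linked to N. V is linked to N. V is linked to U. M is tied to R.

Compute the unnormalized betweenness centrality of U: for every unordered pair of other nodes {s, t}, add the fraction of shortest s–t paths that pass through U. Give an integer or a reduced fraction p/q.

1/4

Pairs whose geodesics pass through U — R–V: 1/4.
All other pairs contribute 0.
Summing the contributions gives betweenness(U) = 1/4.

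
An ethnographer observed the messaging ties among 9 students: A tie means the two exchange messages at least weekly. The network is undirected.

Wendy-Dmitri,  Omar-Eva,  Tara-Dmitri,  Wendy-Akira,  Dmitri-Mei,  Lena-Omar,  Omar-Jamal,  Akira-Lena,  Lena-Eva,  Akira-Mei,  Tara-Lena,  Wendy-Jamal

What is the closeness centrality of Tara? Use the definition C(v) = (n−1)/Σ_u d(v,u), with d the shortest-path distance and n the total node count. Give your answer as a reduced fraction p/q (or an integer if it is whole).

Distances from Tara: Akira:2, Dmitri:1, Eva:2, Jamal:3, Lena:1, Mei:2, Omar:2, Wendy:2. Sum = 15.
n = 9, so closeness = 8/15.

8/15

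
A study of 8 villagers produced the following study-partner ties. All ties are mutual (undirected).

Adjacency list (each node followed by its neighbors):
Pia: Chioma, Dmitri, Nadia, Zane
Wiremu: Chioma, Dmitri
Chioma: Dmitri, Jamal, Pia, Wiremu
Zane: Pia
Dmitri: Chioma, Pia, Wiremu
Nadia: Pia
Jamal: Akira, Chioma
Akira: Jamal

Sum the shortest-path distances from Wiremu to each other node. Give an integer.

Distances from Wiremu: Akira:3, Chioma:1, Dmitri:1, Jamal:2, Nadia:3, Pia:2, Zane:3.
Sum = 3 + 1 + 1 + 2 + 3 + 2 + 3 = 15.

15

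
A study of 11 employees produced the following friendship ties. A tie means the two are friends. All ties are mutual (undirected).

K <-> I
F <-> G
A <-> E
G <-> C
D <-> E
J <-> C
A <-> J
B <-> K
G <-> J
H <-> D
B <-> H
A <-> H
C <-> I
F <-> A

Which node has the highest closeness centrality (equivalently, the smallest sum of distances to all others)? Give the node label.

Farness (sum of distances to all others) for each node — A:18, B:24, C:22, D:27, E:25, F:23, G:24, H:20, I:25, J:20, K:26.
The smallest farness is 18, for A, so A has the highest closeness.

A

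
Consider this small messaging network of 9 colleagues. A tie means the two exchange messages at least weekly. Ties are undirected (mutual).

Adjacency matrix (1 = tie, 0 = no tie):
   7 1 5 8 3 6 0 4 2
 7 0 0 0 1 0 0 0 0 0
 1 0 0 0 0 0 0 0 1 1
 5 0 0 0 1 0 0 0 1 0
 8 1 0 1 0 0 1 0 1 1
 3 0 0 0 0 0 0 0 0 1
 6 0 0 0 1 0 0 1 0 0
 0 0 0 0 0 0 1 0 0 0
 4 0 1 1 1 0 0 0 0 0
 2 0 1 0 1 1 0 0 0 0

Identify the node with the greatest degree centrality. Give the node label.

8

Degrees — 0:1, 1:2, 2:3, 3:1, 4:3, 5:2, 6:2, 7:1, 8:5.
The maximum is 5, attained only by 8.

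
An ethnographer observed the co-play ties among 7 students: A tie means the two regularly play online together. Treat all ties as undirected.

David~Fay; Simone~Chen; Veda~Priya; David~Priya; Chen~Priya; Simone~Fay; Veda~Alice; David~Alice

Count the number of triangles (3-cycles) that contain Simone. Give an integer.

0

Simone's neighbors are Chen and Fay, but none of them are tied to each other, so no triangle contains Simone.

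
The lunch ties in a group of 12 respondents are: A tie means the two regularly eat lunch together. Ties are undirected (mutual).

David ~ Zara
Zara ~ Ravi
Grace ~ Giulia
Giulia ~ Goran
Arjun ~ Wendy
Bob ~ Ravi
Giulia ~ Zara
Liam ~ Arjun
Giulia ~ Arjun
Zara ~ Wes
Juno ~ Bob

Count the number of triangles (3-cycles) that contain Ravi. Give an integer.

0

Ravi's neighbors are Bob and Zara, but none of them are tied to each other, so no triangle contains Ravi.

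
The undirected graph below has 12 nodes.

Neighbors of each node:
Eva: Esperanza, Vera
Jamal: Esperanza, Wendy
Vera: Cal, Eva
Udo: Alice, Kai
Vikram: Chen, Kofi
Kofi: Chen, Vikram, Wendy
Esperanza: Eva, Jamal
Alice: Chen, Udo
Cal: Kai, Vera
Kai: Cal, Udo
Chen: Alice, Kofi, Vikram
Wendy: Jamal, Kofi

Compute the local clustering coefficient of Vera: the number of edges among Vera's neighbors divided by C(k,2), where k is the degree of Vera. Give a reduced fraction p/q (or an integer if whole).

Vera's neighbors: Cal and Eva (k = 2).
Possible neighbor pairs: C(2,2) = 1. Edges among them: none → e = 0.
Clustering(Vera) = 0/1.

0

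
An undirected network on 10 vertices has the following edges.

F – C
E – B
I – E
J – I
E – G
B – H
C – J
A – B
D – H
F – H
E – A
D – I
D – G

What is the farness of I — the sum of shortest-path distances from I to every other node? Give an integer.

Distances from I: A:2, B:2, C:2, D:1, E:1, F:3, G:2, H:2, J:1.
Sum = 2 + 2 + 2 + 1 + 1 + 3 + 2 + 2 + 1 = 16.

16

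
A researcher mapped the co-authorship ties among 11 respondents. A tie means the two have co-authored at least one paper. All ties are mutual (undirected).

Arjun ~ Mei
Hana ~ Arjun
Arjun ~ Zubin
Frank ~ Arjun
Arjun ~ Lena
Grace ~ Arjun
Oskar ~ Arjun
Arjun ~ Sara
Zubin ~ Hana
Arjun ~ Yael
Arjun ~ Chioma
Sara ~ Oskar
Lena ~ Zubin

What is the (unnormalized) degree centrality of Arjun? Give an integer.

10

Arjun is directly tied to Chioma, Frank, Grace, Hana, Lena, Mei, Oskar, Sara, Yael, and Zubin. That is 10 neighbors, so the degree of Arjun is 10.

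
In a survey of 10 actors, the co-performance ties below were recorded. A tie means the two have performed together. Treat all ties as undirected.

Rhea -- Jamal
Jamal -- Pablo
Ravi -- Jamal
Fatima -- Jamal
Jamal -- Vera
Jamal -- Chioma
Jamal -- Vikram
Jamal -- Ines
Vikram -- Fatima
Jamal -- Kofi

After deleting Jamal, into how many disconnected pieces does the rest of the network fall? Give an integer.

8

Without Jamal, the remaining ties split the others into: {Kofi}; {Ines}; {Ravi}; {Fatima, Vikram}; {Chioma}; {Pablo}; {Rhea}; {Vera}.
That's 8 separate components.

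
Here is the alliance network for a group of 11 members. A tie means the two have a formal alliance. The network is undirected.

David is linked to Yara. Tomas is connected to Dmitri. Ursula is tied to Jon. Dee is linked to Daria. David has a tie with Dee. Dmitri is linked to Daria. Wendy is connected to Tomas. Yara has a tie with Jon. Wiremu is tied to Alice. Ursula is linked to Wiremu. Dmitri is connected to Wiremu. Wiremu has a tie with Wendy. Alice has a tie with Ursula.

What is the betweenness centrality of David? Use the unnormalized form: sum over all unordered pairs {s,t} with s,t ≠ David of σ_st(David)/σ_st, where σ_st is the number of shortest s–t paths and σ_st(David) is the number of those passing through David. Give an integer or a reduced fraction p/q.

29/6

Pairs whose geodesics pass through David — Ursula–Dee: 1/2; Tomas–Yara: 1/3; Dmitri–Yara: 1/2; Daria–Yara: 1; Daria–Jon: 1/2; Dee–Yara: 1; Dee–Jon: 1.
All other pairs contribute 0.
Summing the contributions gives betweenness(David) = 29/6.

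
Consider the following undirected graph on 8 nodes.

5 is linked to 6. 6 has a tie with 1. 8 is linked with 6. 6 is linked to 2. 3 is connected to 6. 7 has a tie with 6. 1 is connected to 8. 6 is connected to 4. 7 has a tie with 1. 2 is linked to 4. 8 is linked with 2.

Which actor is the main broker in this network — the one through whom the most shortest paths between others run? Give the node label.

Unnormalized betweenness of each node: 1:1/2, 2:1/2, 3:0, 4:0, 5:0, 6:31/2, 7:0, 8:1/2.
6 has the largest value, 31/2, making it the main broker — the node through which the most shortest paths run.

6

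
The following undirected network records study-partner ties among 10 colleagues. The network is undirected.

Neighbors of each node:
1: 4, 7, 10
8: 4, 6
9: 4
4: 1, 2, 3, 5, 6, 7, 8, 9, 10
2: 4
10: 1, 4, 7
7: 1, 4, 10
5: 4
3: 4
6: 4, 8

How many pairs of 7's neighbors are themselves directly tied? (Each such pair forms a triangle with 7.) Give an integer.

3

7's neighbors: 1, 4, and 10.
Neighbor pairs that are themselves tied: 7–1–4; 7–1–10; 7–4–10. Each forms one triangle with 7, for 3 in total.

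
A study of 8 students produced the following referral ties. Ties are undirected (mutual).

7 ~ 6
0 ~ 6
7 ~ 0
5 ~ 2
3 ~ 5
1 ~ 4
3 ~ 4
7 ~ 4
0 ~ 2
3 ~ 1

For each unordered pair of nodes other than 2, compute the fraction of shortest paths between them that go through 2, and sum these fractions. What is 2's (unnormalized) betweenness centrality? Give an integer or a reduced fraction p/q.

Pairs whose geodesics pass through 2 — 7–5: 1/2; 3–0: 1/2; 5–0: 1; 5–6: 1.
All other pairs contribute 0.
Summing the contributions gives betweenness(2) = 3.

3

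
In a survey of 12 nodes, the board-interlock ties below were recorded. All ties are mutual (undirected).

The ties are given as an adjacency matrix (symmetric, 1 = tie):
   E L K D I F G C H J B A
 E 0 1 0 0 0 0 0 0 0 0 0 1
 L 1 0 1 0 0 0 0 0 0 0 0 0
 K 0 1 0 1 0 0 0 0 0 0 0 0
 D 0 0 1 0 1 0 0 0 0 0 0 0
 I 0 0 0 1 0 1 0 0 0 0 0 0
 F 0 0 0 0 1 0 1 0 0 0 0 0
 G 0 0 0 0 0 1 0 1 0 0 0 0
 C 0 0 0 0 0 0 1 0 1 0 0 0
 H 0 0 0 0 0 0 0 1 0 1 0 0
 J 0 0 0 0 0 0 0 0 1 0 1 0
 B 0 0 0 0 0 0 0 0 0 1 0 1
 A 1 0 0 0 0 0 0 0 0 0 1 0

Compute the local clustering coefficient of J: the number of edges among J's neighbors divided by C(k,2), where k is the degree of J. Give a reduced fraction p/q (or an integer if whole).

0

J's neighbors: B and H (k = 2).
Possible neighbor pairs: C(2,2) = 1. Edges among them: none → e = 0.
Clustering(J) = 0/1.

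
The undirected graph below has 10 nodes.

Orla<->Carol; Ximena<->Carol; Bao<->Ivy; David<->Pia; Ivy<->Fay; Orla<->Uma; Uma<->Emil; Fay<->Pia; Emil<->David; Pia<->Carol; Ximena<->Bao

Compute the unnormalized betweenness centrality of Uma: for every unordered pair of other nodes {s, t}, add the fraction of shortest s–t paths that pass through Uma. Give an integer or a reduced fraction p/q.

Pairs whose geodesics pass through Uma — David–Orla: 1/2; Bao–Emil: 1/3; Ximena–Emil: 1/2; Carol–Emil: 1/2; Orla–Emil: 1.
All other pairs contribute 0.
Summing the contributions gives betweenness(Uma) = 17/6.

17/6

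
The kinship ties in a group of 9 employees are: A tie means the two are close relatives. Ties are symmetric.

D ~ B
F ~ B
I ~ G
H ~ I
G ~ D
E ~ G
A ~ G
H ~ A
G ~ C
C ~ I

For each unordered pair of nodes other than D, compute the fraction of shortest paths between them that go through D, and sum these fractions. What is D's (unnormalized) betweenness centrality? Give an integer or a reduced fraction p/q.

Pairs whose geodesics pass through D — I–B: 1; I–F: 1; A–B: 1; A–F: 1; B–H: 2/2; B–C: 1; B–E: 1; B–G: 1; H–F: 2/2; F–C: 1; F–E: 1; F–G: 1.
All other pairs contribute 0.
Summing the contributions gives betweenness(D) = 12.

12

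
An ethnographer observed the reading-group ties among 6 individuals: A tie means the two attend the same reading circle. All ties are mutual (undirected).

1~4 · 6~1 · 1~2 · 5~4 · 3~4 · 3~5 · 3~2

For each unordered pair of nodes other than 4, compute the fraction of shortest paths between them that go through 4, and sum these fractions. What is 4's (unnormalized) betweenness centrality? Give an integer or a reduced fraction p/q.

Pairs whose geodesics pass through 4 — 1–3: 1/2; 1–5: 1; 6–3: 1/2; 6–5: 1.
All other pairs contribute 0.
Summing the contributions gives betweenness(4) = 3.

3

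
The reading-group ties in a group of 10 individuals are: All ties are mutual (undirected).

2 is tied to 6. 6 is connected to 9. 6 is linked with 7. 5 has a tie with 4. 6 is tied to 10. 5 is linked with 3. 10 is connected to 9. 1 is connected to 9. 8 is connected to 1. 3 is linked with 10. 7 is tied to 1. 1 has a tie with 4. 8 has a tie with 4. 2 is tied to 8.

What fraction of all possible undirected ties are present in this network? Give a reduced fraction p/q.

There are 14 edges and 10 nodes, so the maximum possible is C(10,2) = 45.
Density = 14/45.

14/45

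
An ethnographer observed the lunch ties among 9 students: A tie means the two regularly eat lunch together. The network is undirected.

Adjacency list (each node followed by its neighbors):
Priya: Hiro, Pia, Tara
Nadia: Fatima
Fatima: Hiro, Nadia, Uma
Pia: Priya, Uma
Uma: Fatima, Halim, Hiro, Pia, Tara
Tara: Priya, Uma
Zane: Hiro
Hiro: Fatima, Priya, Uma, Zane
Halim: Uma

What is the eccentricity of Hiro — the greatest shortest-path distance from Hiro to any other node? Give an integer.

2

Distances from Hiro: Fatima:1, Halim:2, Nadia:2, Pia:2, Priya:1, Tara:2, Uma:1, Zane:1.
The largest is 2 (to Pia, Tara, Halim, and Nadia), so the eccentricity of Hiro is 2.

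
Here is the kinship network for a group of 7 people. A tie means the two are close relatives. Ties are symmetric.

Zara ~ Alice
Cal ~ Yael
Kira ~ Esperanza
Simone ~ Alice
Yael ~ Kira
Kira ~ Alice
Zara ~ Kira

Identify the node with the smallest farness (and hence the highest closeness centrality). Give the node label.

Kira

Farness (sum of distances to all others) for each node — Alice:10, Cal:16, Esperanza:13, Kira:8, Simone:15, Yael:11, Zara:11.
The smallest farness is 8, for Kira, so Kira has the highest closeness.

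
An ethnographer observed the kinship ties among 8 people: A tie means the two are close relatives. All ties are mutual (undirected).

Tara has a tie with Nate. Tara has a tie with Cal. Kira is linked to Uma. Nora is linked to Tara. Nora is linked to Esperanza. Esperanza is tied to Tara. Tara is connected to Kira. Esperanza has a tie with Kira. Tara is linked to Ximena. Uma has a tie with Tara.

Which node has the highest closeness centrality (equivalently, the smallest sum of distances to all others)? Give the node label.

Tara

Farness (sum of distances to all others) for each node — Cal:13, Esperanza:11, Kira:11, Nate:13, Nora:12, Tara:7, Uma:12, Ximena:13.
The smallest farness is 7, for Tara, so Tara has the highest closeness.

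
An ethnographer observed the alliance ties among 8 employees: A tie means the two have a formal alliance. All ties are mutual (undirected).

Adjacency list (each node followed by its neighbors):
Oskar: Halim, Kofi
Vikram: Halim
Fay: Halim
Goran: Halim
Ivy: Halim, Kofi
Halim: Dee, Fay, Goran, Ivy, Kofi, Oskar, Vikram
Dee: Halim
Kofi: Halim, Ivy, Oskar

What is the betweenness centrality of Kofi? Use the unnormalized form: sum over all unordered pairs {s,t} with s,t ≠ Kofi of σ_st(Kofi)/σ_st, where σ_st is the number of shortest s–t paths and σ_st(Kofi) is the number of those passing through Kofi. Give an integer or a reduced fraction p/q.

1/2

Pairs whose geodesics pass through Kofi — Ivy–Oskar: 1/2.
All other pairs contribute 0.
Summing the contributions gives betweenness(Kofi) = 1/2.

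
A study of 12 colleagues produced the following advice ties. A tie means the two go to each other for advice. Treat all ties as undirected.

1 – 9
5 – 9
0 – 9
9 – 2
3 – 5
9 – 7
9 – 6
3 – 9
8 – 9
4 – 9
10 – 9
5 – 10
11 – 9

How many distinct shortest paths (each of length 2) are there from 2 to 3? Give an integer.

1

The shortest distance is 2, and the only length-2 path is 2–9–3. So there is exactly 1 shortest path.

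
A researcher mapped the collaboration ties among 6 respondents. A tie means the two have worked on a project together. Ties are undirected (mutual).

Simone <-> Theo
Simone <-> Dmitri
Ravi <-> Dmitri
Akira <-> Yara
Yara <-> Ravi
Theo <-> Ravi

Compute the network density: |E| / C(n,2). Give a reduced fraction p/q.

There are 6 edges and 6 nodes, so the maximum possible is C(6,2) = 15.
Density = 6/15 = 2/5.

2/5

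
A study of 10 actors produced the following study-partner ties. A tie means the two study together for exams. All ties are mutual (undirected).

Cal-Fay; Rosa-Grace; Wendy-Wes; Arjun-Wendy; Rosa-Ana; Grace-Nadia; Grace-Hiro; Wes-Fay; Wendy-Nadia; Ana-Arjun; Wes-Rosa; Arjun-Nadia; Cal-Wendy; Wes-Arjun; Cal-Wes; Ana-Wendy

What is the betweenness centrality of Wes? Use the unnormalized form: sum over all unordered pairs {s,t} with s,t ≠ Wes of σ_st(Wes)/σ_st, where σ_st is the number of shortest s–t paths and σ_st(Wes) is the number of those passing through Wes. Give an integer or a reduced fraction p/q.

Pairs whose geodesics pass through Wes — Cal–Grace: 1/2; Cal–Hiro: 1/2; Cal–Rosa: 1; Cal–Arjun: 1/2; Ana–Fay: 3/4; Grace–Fay: 1; Hiro–Fay: 1; Rosa–Wendy: 1/2; Rosa–Arjun: 1/2; Rosa–Fay: 1; Wendy–Fay: 1/2; Arjun–Fay: 1; Nadia–Fay: 2/3.
All other pairs contribute 0.
Summing the contributions gives betweenness(Wes) = 113/12.

113/12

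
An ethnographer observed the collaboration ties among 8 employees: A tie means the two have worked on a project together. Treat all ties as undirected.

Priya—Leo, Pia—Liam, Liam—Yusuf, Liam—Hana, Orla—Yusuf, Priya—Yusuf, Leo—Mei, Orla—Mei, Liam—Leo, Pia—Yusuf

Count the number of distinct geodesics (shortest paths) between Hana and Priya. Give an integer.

2

The shortest distance is 3. The length-3 paths are: Hana–Liam–Yusuf–Priya; Hana–Liam–Leo–Priya.
That gives 2 distinct shortest paths.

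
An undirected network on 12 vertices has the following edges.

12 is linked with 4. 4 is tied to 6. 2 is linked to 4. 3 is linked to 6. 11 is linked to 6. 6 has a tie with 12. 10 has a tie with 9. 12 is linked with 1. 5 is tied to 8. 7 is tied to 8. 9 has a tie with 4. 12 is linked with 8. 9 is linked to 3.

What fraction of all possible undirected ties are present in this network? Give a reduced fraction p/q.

13/66

There are 13 edges and 12 nodes, so the maximum possible is C(12,2) = 66.
Density = 13/66.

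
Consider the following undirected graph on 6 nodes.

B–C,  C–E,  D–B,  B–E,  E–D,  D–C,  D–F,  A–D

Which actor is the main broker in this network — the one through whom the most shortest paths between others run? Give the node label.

Unnormalized betweenness of each node: A:0, B:0, C:0, D:7, E:0, F:0.
D has the largest value, 7, making it the main broker — the node through which the most shortest paths run.

D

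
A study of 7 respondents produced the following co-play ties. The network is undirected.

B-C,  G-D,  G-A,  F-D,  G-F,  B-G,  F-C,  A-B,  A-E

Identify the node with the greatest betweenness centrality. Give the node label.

Unnormalized betweenness of each node: A:5, B:5/2, C:1/2, D:0, E:0, F:3/2, G:11/2.
G has the largest value, 11/2, making it the main broker — the node through which the most shortest paths run.

G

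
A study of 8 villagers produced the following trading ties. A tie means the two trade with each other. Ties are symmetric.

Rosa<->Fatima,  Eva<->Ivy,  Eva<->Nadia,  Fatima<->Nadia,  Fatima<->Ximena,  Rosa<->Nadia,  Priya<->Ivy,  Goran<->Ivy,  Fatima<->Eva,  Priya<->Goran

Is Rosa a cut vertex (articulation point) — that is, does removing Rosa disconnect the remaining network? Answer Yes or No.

No

Even without Rosa, every remaining node can still reach every other (the residual graph is connected), so Rosa is not a cut vertex.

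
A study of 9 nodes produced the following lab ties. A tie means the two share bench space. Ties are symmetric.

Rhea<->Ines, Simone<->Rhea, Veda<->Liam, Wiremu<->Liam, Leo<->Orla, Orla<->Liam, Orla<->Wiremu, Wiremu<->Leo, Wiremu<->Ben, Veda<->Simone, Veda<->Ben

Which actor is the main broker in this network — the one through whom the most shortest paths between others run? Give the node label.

Unnormalized betweenness of each node: Ben:10/3, Ines:0, Leo:0, Liam:26/3, Orla:11/6, Rhea:7, Simone:12, Veda:31/2, Wiremu:17/3.
Veda has the largest value, 31/2, making it the main broker — the node through which the most shortest paths run.

Veda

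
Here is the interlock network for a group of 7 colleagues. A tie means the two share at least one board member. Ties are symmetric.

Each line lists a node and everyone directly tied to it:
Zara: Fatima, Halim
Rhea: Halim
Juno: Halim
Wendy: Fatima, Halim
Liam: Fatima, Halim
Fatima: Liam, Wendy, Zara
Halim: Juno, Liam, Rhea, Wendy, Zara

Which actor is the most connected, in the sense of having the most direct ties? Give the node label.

Halim

Degrees — Fatima:3, Halim:5, Juno:1, Liam:2, Rhea:1, Wendy:2, Zara:2.
The maximum is 5, attained only by Halim.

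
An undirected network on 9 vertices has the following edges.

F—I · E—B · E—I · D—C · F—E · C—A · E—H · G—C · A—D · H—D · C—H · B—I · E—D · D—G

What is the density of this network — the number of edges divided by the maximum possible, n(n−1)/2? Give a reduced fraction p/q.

There are 14 edges and 9 nodes, so the maximum possible is C(9,2) = 36.
Density = 14/36 = 7/18.

7/18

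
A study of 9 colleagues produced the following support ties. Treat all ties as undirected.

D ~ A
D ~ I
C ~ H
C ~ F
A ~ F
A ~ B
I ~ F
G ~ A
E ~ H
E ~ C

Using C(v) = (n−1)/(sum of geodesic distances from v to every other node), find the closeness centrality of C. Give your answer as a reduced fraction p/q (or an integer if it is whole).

1/2

Distances from C: A:2, B:3, D:3, E:1, F:1, G:3, H:1, I:2. Sum = 16.
n = 9, so closeness = 8/16 = 1/2.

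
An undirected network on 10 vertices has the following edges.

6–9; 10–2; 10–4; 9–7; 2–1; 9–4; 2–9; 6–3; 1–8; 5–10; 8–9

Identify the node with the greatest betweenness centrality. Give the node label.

9

Unnormalized betweenness of each node: 1:7/6, 2:10, 3:0, 4:14/3, 5:0, 6:8, 7:0, 8:7/3, 9:24, 10:53/6.
9 has the largest value, 24, making it the main broker — the node through which the most shortest paths run.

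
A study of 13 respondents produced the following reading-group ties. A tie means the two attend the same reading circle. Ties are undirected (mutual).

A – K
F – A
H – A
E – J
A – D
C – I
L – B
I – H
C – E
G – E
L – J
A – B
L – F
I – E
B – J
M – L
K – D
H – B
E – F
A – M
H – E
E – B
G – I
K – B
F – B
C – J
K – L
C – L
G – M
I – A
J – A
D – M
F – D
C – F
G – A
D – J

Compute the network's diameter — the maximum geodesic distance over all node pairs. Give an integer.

2

Eccentricity of each node (its greatest distance to any other): A:2, B:2, C:2, D:2, E:2, F:2, G:2, H:2, I:2, J:2, K:2, L:2, M:2.
The maximum eccentricity is 2, realized for instance by the pair F–M via F – D – M. So the diameter is 2.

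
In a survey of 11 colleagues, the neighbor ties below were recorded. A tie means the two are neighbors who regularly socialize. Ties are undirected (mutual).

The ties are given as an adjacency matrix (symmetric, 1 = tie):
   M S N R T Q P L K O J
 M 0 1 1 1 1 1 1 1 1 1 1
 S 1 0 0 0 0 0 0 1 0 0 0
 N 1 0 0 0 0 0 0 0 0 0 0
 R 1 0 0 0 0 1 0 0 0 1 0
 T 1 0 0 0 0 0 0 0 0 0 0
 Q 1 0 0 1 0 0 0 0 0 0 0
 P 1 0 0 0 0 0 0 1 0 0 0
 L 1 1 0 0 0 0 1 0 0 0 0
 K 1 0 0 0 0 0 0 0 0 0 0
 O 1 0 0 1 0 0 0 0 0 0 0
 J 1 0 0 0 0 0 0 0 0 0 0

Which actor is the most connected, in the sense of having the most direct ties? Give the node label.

M

Degrees — J:1, K:1, L:3, M:10, N:1, O:2, P:2, Q:2, R:3, S:2, T:1.
The maximum is 10, attained only by M.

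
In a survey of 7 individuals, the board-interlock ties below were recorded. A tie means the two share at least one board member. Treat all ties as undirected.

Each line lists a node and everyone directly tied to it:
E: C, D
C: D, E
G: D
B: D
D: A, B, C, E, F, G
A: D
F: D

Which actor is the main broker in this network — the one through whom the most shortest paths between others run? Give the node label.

Unnormalized betweenness of each node: A:0, B:0, C:0, D:14, E:0, F:0, G:0.
D has the largest value, 14, making it the main broker — the node through which the most shortest paths run.

D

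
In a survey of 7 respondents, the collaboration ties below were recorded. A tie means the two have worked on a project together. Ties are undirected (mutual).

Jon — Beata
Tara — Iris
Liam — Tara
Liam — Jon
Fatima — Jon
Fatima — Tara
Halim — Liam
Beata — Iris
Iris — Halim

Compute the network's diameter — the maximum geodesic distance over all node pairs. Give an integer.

3

Eccentricity of each node (its greatest distance to any other): Beata:2, Fatima:3, Halim:3, Iris:2, Jon:2, Liam:2, Tara:2.
The maximum eccentricity is 3, realized for instance by the pair Halim–Fatima via Halim – Liam – Tara – Fatima. So the diameter is 3.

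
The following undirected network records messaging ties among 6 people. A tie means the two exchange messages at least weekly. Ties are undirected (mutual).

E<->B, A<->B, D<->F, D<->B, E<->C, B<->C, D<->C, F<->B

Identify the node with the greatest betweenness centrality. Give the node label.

B

Unnormalized betweenness of each node: A:0, B:6, C:1/2, D:1/2, E:0, F:0.
B has the largest value, 6, making it the main broker — the node through which the most shortest paths run.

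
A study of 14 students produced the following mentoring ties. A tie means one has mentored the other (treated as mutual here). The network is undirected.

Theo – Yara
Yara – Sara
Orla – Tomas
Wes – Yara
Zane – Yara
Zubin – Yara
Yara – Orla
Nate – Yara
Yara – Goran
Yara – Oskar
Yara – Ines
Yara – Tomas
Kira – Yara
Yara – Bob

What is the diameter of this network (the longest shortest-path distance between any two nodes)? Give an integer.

Eccentricity of each node (its greatest distance to any other): Bob:2, Goran:2, Ines:2, Kira:2, Nate:2, Orla:2, Oskar:2, Sara:2, Theo:2, Tomas:2, Wes:2, Yara:1, Zane:2, Zubin:2.
The maximum eccentricity is 2, realized for instance by the pair Kira–Nate via Kira – Yara – Nate. So the diameter is 2.

2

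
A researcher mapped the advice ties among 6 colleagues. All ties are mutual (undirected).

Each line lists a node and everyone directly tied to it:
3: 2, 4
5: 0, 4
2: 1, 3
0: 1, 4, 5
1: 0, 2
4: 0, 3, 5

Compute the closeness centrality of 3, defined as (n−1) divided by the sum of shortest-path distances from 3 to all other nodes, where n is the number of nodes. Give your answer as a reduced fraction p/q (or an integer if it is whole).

5/8

Distances from 3: 0:2, 1:2, 2:1, 4:1, 5:2. Sum = 8.
n = 6, so closeness = 5/8.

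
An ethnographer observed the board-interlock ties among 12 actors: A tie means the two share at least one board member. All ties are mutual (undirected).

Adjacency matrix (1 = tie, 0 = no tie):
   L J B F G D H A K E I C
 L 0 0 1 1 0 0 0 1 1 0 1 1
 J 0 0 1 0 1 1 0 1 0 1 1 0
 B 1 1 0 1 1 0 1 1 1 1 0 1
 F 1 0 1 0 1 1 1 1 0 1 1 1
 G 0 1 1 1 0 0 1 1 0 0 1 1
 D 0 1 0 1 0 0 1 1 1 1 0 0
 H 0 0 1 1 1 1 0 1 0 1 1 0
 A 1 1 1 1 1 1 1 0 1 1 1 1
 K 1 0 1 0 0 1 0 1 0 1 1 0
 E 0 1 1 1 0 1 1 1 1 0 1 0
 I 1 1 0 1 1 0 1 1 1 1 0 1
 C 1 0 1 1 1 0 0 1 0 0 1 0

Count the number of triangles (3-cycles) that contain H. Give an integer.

16

H's neighbors: A, B, D, E, F, G, and I.
Neighbor pairs that are themselves tied: H–A–B; H–A–D; H–A–E; H–A–F; H–A–G; H–A–I; H–B–E; H–B–F; H–B–G; H–D–E; H–D–F; H–E–F; H–E–I; H–F–G; H–F–I; H–G–I. Each forms one triangle with H, for 16 in total.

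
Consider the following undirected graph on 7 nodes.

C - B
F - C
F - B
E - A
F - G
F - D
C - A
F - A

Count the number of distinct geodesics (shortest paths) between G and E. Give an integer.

The shortest distance is 3, and the only length-3 path is G–F–A–E. So there is exactly 1 shortest path.

1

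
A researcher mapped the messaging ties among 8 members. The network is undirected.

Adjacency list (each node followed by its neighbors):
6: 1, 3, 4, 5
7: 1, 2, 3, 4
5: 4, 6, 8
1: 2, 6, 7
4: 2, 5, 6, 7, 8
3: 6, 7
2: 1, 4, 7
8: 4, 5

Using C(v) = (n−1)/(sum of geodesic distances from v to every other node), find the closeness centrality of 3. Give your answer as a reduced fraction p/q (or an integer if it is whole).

Distances from 3: 1:2, 2:2, 4:2, 5:2, 6:1, 7:1, 8:3. Sum = 13.
n = 8, so closeness = 7/13.

7/13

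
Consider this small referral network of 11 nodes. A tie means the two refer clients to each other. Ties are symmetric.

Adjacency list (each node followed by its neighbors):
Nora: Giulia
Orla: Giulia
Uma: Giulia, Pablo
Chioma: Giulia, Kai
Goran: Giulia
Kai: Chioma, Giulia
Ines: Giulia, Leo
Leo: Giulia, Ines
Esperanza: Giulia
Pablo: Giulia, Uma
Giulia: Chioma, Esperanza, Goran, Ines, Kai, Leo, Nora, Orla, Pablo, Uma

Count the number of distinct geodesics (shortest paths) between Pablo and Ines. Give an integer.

The shortest distance is 2, and the only length-2 path is Pablo–Giulia–Ines. So there is exactly 1 shortest path.

1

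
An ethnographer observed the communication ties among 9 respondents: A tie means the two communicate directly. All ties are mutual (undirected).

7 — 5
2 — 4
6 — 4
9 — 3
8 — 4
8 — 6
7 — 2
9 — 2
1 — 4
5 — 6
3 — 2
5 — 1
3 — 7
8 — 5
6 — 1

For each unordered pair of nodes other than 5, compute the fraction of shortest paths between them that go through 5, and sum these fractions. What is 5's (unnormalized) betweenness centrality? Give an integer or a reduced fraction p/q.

29/6

Pairs whose geodesics pass through 5 — 6–3: 1/2; 6–7: 1; 1–8: 1/3; 1–3: 1/2; 1–7: 1; 8–3: 1/2; 8–7: 1.
All other pairs contribute 0.
Summing the contributions gives betweenness(5) = 29/6.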